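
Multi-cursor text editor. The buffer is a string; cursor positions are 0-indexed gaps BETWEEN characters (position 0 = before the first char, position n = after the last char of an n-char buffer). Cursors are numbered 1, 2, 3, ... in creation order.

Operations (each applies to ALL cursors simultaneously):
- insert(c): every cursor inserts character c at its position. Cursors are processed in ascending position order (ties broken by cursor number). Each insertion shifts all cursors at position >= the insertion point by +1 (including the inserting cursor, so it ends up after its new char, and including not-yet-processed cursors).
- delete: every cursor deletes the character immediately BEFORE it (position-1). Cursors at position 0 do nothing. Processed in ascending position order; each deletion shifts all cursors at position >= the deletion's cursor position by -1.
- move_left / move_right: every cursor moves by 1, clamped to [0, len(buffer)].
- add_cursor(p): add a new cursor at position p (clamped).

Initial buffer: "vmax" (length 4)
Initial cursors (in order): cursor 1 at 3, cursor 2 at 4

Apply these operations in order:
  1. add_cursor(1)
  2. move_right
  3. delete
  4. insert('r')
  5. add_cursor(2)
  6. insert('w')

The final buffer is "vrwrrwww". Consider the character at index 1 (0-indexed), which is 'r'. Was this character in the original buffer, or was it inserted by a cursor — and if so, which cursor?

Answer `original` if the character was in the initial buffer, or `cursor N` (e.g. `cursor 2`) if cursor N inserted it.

After op 1 (add_cursor(1)): buffer="vmax" (len 4), cursors c3@1 c1@3 c2@4, authorship ....
After op 2 (move_right): buffer="vmax" (len 4), cursors c3@2 c1@4 c2@4, authorship ....
After op 3 (delete): buffer="v" (len 1), cursors c1@1 c2@1 c3@1, authorship .
After op 4 (insert('r')): buffer="vrrr" (len 4), cursors c1@4 c2@4 c3@4, authorship .123
After op 5 (add_cursor(2)): buffer="vrrr" (len 4), cursors c4@2 c1@4 c2@4 c3@4, authorship .123
After op 6 (insert('w')): buffer="vrwrrwww" (len 8), cursors c4@3 c1@8 c2@8 c3@8, authorship .1423123
Authorship (.=original, N=cursor N): . 1 4 2 3 1 2 3
Index 1: author = 1

Answer: cursor 1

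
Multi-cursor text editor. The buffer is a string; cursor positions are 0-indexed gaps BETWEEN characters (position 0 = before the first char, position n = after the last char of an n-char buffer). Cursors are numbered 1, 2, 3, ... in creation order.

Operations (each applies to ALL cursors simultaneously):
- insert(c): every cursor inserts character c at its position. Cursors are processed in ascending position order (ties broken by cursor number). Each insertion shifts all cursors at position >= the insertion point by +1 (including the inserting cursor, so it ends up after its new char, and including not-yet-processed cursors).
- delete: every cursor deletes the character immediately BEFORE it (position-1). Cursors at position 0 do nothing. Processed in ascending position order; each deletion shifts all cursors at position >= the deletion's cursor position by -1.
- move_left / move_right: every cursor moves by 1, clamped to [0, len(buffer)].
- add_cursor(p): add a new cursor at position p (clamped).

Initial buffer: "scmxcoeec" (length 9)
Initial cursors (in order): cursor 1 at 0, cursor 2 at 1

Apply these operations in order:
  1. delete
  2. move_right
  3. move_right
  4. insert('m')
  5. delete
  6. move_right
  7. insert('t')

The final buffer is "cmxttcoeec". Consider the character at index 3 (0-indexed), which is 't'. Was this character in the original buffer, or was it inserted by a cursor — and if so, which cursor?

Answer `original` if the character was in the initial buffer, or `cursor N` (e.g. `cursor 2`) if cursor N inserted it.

Answer: cursor 1

Derivation:
After op 1 (delete): buffer="cmxcoeec" (len 8), cursors c1@0 c2@0, authorship ........
After op 2 (move_right): buffer="cmxcoeec" (len 8), cursors c1@1 c2@1, authorship ........
After op 3 (move_right): buffer="cmxcoeec" (len 8), cursors c1@2 c2@2, authorship ........
After op 4 (insert('m')): buffer="cmmmxcoeec" (len 10), cursors c1@4 c2@4, authorship ..12......
After op 5 (delete): buffer="cmxcoeec" (len 8), cursors c1@2 c2@2, authorship ........
After op 6 (move_right): buffer="cmxcoeec" (len 8), cursors c1@3 c2@3, authorship ........
After op 7 (insert('t')): buffer="cmxttcoeec" (len 10), cursors c1@5 c2@5, authorship ...12.....
Authorship (.=original, N=cursor N): . . . 1 2 . . . . .
Index 3: author = 1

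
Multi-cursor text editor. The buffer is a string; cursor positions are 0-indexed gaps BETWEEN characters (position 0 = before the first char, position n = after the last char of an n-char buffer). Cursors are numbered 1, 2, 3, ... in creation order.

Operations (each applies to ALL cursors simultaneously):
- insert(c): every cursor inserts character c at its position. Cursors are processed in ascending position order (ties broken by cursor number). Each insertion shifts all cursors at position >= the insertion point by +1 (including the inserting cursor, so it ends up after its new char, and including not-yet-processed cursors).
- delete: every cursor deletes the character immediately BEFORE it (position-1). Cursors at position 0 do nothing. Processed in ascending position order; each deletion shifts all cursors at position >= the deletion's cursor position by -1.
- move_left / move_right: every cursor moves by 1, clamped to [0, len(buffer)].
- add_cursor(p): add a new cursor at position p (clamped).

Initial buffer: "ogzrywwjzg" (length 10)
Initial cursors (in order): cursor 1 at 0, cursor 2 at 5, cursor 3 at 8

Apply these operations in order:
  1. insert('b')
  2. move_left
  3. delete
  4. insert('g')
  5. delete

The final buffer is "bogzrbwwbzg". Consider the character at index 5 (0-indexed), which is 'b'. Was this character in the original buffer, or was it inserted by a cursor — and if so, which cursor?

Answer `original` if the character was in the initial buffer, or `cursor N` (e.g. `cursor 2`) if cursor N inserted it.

After op 1 (insert('b')): buffer="bogzrybwwjbzg" (len 13), cursors c1@1 c2@7 c3@11, authorship 1.....2...3..
After op 2 (move_left): buffer="bogzrybwwjbzg" (len 13), cursors c1@0 c2@6 c3@10, authorship 1.....2...3..
After op 3 (delete): buffer="bogzrbwwbzg" (len 11), cursors c1@0 c2@5 c3@8, authorship 1....2..3..
After op 4 (insert('g')): buffer="gbogzrgbwwgbzg" (len 14), cursors c1@1 c2@7 c3@11, authorship 11....22..33..
After op 5 (delete): buffer="bogzrbwwbzg" (len 11), cursors c1@0 c2@5 c3@8, authorship 1....2..3..
Authorship (.=original, N=cursor N): 1 . . . . 2 . . 3 . .
Index 5: author = 2

Answer: cursor 2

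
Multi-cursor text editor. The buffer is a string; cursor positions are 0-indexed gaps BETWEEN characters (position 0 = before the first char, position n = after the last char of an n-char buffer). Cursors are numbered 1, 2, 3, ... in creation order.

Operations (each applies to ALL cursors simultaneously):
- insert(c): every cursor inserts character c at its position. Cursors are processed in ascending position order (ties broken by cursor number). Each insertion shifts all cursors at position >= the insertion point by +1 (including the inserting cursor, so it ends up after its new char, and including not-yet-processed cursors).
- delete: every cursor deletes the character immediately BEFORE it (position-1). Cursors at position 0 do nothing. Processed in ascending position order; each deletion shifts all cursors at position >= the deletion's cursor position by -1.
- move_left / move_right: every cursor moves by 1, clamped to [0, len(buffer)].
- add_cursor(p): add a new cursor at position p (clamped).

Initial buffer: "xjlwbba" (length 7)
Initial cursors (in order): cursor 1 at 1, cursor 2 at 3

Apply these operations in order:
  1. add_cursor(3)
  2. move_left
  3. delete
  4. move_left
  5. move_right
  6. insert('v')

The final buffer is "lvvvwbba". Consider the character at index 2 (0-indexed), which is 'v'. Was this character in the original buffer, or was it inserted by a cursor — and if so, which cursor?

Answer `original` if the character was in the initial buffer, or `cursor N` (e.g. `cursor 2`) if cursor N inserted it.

Answer: cursor 2

Derivation:
After op 1 (add_cursor(3)): buffer="xjlwbba" (len 7), cursors c1@1 c2@3 c3@3, authorship .......
After op 2 (move_left): buffer="xjlwbba" (len 7), cursors c1@0 c2@2 c3@2, authorship .......
After op 3 (delete): buffer="lwbba" (len 5), cursors c1@0 c2@0 c3@0, authorship .....
After op 4 (move_left): buffer="lwbba" (len 5), cursors c1@0 c2@0 c3@0, authorship .....
After op 5 (move_right): buffer="lwbba" (len 5), cursors c1@1 c2@1 c3@1, authorship .....
After op 6 (insert('v')): buffer="lvvvwbba" (len 8), cursors c1@4 c2@4 c3@4, authorship .123....
Authorship (.=original, N=cursor N): . 1 2 3 . . . .
Index 2: author = 2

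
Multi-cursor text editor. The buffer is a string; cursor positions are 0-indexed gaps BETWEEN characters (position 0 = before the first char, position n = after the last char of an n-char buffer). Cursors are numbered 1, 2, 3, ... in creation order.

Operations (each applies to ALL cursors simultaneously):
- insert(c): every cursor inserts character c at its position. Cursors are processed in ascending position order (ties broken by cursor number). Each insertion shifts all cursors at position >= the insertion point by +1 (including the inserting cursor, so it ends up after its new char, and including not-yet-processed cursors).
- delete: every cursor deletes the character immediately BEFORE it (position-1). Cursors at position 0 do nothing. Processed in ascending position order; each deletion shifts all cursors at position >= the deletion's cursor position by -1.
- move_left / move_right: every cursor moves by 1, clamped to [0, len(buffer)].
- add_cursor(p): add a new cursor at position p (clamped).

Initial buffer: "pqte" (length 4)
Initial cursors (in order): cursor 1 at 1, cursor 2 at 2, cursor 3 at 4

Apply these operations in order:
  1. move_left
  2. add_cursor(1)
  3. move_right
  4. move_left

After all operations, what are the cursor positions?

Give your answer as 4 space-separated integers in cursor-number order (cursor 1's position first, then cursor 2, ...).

Answer: 0 1 3 1

Derivation:
After op 1 (move_left): buffer="pqte" (len 4), cursors c1@0 c2@1 c3@3, authorship ....
After op 2 (add_cursor(1)): buffer="pqte" (len 4), cursors c1@0 c2@1 c4@1 c3@3, authorship ....
After op 3 (move_right): buffer="pqte" (len 4), cursors c1@1 c2@2 c4@2 c3@4, authorship ....
After op 4 (move_left): buffer="pqte" (len 4), cursors c1@0 c2@1 c4@1 c3@3, authorship ....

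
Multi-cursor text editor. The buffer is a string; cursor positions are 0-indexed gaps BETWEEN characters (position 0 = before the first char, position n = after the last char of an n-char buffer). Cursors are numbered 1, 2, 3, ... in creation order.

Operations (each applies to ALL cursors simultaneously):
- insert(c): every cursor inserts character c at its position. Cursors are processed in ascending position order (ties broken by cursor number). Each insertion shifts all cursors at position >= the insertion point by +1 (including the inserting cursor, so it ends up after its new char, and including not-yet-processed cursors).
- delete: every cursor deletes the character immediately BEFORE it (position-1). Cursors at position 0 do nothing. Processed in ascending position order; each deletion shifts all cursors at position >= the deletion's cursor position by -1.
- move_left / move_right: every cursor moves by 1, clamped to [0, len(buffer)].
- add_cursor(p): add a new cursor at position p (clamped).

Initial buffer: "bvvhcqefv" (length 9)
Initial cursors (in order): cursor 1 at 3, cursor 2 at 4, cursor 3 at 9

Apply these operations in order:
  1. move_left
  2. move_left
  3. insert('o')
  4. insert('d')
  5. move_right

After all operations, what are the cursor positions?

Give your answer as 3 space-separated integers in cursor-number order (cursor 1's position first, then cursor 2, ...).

After op 1 (move_left): buffer="bvvhcqefv" (len 9), cursors c1@2 c2@3 c3@8, authorship .........
After op 2 (move_left): buffer="bvvhcqefv" (len 9), cursors c1@1 c2@2 c3@7, authorship .........
After op 3 (insert('o')): buffer="bovovhcqeofv" (len 12), cursors c1@2 c2@4 c3@10, authorship .1.2.....3..
After op 4 (insert('d')): buffer="bodvodvhcqeodfv" (len 15), cursors c1@3 c2@6 c3@13, authorship .11.22.....33..
After op 5 (move_right): buffer="bodvodvhcqeodfv" (len 15), cursors c1@4 c2@7 c3@14, authorship .11.22.....33..

Answer: 4 7 14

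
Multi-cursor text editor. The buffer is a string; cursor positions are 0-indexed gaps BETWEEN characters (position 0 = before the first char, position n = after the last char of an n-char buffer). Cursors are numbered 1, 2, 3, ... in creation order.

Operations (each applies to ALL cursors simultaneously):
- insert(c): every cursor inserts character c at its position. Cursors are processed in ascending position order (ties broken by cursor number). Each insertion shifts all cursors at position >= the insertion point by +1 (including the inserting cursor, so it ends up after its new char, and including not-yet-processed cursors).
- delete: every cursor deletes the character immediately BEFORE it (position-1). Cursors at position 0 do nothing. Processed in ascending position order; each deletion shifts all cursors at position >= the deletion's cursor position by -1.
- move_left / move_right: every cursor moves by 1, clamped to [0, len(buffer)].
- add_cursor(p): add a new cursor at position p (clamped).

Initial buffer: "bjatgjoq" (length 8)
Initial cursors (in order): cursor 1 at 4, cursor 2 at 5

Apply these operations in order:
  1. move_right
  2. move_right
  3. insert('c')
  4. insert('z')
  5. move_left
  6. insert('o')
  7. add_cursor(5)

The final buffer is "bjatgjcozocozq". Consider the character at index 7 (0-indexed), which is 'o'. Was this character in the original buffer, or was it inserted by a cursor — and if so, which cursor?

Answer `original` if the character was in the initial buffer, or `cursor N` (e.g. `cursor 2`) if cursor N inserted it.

Answer: cursor 1

Derivation:
After op 1 (move_right): buffer="bjatgjoq" (len 8), cursors c1@5 c2@6, authorship ........
After op 2 (move_right): buffer="bjatgjoq" (len 8), cursors c1@6 c2@7, authorship ........
After op 3 (insert('c')): buffer="bjatgjcocq" (len 10), cursors c1@7 c2@9, authorship ......1.2.
After op 4 (insert('z')): buffer="bjatgjczoczq" (len 12), cursors c1@8 c2@11, authorship ......11.22.
After op 5 (move_left): buffer="bjatgjczoczq" (len 12), cursors c1@7 c2@10, authorship ......11.22.
After op 6 (insert('o')): buffer="bjatgjcozocozq" (len 14), cursors c1@8 c2@12, authorship ......111.222.
After op 7 (add_cursor(5)): buffer="bjatgjcozocozq" (len 14), cursors c3@5 c1@8 c2@12, authorship ......111.222.
Authorship (.=original, N=cursor N): . . . . . . 1 1 1 . 2 2 2 .
Index 7: author = 1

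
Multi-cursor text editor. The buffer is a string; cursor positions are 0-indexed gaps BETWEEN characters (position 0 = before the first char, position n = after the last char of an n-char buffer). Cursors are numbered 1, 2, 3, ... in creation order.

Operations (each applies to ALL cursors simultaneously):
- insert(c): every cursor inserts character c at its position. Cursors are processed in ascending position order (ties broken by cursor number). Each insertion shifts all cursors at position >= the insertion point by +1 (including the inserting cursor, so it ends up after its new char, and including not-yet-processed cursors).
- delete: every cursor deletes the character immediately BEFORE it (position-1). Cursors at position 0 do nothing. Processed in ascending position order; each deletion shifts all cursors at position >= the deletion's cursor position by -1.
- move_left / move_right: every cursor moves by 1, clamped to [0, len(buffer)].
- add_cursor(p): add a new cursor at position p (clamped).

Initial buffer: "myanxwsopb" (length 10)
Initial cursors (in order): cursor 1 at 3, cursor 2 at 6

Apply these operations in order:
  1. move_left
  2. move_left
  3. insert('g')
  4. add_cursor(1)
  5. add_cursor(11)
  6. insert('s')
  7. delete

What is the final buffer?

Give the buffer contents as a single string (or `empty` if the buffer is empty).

Answer: mgyangxwsopb

Derivation:
After op 1 (move_left): buffer="myanxwsopb" (len 10), cursors c1@2 c2@5, authorship ..........
After op 2 (move_left): buffer="myanxwsopb" (len 10), cursors c1@1 c2@4, authorship ..........
After op 3 (insert('g')): buffer="mgyangxwsopb" (len 12), cursors c1@2 c2@6, authorship .1...2......
After op 4 (add_cursor(1)): buffer="mgyangxwsopb" (len 12), cursors c3@1 c1@2 c2@6, authorship .1...2......
After op 5 (add_cursor(11)): buffer="mgyangxwsopb" (len 12), cursors c3@1 c1@2 c2@6 c4@11, authorship .1...2......
After op 6 (insert('s')): buffer="msgsyangsxwsopsb" (len 16), cursors c3@2 c1@4 c2@9 c4@15, authorship .311...22.....4.
After op 7 (delete): buffer="mgyangxwsopb" (len 12), cursors c3@1 c1@2 c2@6 c4@11, authorship .1...2......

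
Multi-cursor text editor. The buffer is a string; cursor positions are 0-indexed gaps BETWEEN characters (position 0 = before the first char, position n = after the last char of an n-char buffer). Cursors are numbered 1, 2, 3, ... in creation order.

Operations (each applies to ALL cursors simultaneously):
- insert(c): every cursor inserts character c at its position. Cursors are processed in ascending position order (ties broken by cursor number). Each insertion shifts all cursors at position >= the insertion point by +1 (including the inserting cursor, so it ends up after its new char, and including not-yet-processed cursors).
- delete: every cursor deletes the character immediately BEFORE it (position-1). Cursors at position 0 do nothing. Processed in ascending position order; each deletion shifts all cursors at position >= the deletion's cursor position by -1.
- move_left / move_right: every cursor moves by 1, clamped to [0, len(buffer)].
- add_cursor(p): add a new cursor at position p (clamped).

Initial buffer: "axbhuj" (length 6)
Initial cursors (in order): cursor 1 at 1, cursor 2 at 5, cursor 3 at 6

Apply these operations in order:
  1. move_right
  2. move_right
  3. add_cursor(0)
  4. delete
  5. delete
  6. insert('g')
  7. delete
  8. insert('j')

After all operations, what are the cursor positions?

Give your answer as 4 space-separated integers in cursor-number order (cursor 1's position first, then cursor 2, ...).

After op 1 (move_right): buffer="axbhuj" (len 6), cursors c1@2 c2@6 c3@6, authorship ......
After op 2 (move_right): buffer="axbhuj" (len 6), cursors c1@3 c2@6 c3@6, authorship ......
After op 3 (add_cursor(0)): buffer="axbhuj" (len 6), cursors c4@0 c1@3 c2@6 c3@6, authorship ......
After op 4 (delete): buffer="axh" (len 3), cursors c4@0 c1@2 c2@3 c3@3, authorship ...
After op 5 (delete): buffer="" (len 0), cursors c1@0 c2@0 c3@0 c4@0, authorship 
After op 6 (insert('g')): buffer="gggg" (len 4), cursors c1@4 c2@4 c3@4 c4@4, authorship 1234
After op 7 (delete): buffer="" (len 0), cursors c1@0 c2@0 c3@0 c4@0, authorship 
After op 8 (insert('j')): buffer="jjjj" (len 4), cursors c1@4 c2@4 c3@4 c4@4, authorship 1234

Answer: 4 4 4 4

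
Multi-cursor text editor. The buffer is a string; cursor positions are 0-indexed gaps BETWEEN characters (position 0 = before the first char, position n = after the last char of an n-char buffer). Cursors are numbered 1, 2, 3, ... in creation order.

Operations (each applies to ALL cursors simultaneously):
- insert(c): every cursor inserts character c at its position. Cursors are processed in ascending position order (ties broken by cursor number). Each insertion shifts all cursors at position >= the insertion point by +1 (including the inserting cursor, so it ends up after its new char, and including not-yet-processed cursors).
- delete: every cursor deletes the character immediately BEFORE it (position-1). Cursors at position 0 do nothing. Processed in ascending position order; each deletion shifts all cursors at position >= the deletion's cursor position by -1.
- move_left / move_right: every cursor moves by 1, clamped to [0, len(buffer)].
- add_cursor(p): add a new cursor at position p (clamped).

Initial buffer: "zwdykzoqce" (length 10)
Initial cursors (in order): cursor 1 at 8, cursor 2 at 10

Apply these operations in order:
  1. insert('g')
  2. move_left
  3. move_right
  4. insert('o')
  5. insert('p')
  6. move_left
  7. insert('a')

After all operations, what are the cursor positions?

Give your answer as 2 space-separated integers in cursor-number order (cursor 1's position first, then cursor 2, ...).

Answer: 11 17

Derivation:
After op 1 (insert('g')): buffer="zwdykzoqgceg" (len 12), cursors c1@9 c2@12, authorship ........1..2
After op 2 (move_left): buffer="zwdykzoqgceg" (len 12), cursors c1@8 c2@11, authorship ........1..2
After op 3 (move_right): buffer="zwdykzoqgceg" (len 12), cursors c1@9 c2@12, authorship ........1..2
After op 4 (insert('o')): buffer="zwdykzoqgocego" (len 14), cursors c1@10 c2@14, authorship ........11..22
After op 5 (insert('p')): buffer="zwdykzoqgopcegop" (len 16), cursors c1@11 c2@16, authorship ........111..222
After op 6 (move_left): buffer="zwdykzoqgopcegop" (len 16), cursors c1@10 c2@15, authorship ........111..222
After op 7 (insert('a')): buffer="zwdykzoqgoapcegoap" (len 18), cursors c1@11 c2@17, authorship ........1111..2222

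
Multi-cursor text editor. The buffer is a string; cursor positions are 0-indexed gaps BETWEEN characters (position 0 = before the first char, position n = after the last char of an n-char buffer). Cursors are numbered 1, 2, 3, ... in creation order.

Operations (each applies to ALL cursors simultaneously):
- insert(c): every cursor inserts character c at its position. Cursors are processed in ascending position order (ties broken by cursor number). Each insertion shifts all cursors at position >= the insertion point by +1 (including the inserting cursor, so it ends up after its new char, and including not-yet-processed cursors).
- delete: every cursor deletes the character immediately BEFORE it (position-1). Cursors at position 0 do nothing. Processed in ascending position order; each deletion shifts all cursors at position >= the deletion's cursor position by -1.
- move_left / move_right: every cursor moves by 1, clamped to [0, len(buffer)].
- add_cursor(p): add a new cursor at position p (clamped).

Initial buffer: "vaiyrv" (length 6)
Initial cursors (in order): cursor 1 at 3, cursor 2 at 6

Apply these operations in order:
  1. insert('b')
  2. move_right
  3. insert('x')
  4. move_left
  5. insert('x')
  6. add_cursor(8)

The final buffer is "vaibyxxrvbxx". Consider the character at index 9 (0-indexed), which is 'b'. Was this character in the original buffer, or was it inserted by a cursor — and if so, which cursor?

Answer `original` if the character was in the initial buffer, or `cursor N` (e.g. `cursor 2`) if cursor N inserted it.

After op 1 (insert('b')): buffer="vaibyrvb" (len 8), cursors c1@4 c2@8, authorship ...1...2
After op 2 (move_right): buffer="vaibyrvb" (len 8), cursors c1@5 c2@8, authorship ...1...2
After op 3 (insert('x')): buffer="vaibyxrvbx" (len 10), cursors c1@6 c2@10, authorship ...1.1..22
After op 4 (move_left): buffer="vaibyxrvbx" (len 10), cursors c1@5 c2@9, authorship ...1.1..22
After op 5 (insert('x')): buffer="vaibyxxrvbxx" (len 12), cursors c1@6 c2@11, authorship ...1.11..222
After op 6 (add_cursor(8)): buffer="vaibyxxrvbxx" (len 12), cursors c1@6 c3@8 c2@11, authorship ...1.11..222
Authorship (.=original, N=cursor N): . . . 1 . 1 1 . . 2 2 2
Index 9: author = 2

Answer: cursor 2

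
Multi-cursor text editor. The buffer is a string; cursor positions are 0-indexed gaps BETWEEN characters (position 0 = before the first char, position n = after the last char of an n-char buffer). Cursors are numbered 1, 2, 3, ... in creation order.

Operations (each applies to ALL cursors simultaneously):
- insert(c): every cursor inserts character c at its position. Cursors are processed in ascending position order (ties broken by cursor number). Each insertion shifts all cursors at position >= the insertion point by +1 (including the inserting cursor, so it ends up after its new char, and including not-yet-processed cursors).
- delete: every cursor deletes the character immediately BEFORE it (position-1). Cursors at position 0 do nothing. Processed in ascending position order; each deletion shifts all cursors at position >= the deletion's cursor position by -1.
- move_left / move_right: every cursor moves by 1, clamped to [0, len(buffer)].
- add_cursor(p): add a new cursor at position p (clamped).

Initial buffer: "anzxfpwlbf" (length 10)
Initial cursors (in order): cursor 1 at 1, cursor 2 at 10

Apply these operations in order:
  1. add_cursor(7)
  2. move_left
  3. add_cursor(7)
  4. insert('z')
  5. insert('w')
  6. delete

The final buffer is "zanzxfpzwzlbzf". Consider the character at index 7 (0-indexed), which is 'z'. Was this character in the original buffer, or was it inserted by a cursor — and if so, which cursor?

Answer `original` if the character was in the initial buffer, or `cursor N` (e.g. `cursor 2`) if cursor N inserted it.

Answer: cursor 3

Derivation:
After op 1 (add_cursor(7)): buffer="anzxfpwlbf" (len 10), cursors c1@1 c3@7 c2@10, authorship ..........
After op 2 (move_left): buffer="anzxfpwlbf" (len 10), cursors c1@0 c3@6 c2@9, authorship ..........
After op 3 (add_cursor(7)): buffer="anzxfpwlbf" (len 10), cursors c1@0 c3@6 c4@7 c2@9, authorship ..........
After op 4 (insert('z')): buffer="zanzxfpzwzlbzf" (len 14), cursors c1@1 c3@8 c4@10 c2@13, authorship 1......3.4..2.
After op 5 (insert('w')): buffer="zwanzxfpzwwzwlbzwf" (len 18), cursors c1@2 c3@10 c4@13 c2@17, authorship 11......33.44..22.
After op 6 (delete): buffer="zanzxfpzwzlbzf" (len 14), cursors c1@1 c3@8 c4@10 c2@13, authorship 1......3.4..2.
Authorship (.=original, N=cursor N): 1 . . . . . . 3 . 4 . . 2 .
Index 7: author = 3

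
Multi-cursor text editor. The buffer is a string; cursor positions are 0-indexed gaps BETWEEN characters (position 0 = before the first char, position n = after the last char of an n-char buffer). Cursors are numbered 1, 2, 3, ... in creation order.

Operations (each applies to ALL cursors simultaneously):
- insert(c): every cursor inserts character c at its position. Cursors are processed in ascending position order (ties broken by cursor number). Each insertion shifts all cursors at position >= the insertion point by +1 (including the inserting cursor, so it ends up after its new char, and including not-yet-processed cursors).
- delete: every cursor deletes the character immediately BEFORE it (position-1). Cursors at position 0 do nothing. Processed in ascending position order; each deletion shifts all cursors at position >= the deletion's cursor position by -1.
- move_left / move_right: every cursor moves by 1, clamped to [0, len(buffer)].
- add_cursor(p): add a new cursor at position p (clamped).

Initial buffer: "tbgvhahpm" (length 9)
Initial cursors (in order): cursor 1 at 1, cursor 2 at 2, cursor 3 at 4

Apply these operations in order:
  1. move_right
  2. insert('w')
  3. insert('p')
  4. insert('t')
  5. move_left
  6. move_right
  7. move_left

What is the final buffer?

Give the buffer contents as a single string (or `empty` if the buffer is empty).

After op 1 (move_right): buffer="tbgvhahpm" (len 9), cursors c1@2 c2@3 c3@5, authorship .........
After op 2 (insert('w')): buffer="tbwgwvhwahpm" (len 12), cursors c1@3 c2@5 c3@8, authorship ..1.2..3....
After op 3 (insert('p')): buffer="tbwpgwpvhwpahpm" (len 15), cursors c1@4 c2@7 c3@11, authorship ..11.22..33....
After op 4 (insert('t')): buffer="tbwptgwptvhwptahpm" (len 18), cursors c1@5 c2@9 c3@14, authorship ..111.222..333....
After op 5 (move_left): buffer="tbwptgwptvhwptahpm" (len 18), cursors c1@4 c2@8 c3@13, authorship ..111.222..333....
After op 6 (move_right): buffer="tbwptgwptvhwptahpm" (len 18), cursors c1@5 c2@9 c3@14, authorship ..111.222..333....
After op 7 (move_left): buffer="tbwptgwptvhwptahpm" (len 18), cursors c1@4 c2@8 c3@13, authorship ..111.222..333....

Answer: tbwptgwptvhwptahpm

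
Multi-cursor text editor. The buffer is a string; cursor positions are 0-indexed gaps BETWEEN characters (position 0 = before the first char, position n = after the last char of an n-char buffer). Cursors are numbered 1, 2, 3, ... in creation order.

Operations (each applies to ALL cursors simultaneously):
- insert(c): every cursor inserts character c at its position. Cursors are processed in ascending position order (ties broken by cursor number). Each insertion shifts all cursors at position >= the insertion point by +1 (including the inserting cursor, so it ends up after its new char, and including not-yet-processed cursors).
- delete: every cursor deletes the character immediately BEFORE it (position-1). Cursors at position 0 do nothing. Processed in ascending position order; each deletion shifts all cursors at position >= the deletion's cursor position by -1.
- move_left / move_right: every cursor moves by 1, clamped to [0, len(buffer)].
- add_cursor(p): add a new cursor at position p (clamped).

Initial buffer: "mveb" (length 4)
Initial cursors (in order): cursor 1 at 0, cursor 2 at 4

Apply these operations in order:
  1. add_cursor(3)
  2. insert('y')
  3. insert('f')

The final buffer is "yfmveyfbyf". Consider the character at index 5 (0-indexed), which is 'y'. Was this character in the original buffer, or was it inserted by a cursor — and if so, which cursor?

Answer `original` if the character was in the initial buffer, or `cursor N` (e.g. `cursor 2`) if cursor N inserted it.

After op 1 (add_cursor(3)): buffer="mveb" (len 4), cursors c1@0 c3@3 c2@4, authorship ....
After op 2 (insert('y')): buffer="ymveyby" (len 7), cursors c1@1 c3@5 c2@7, authorship 1...3.2
After op 3 (insert('f')): buffer="yfmveyfbyf" (len 10), cursors c1@2 c3@7 c2@10, authorship 11...33.22
Authorship (.=original, N=cursor N): 1 1 . . . 3 3 . 2 2
Index 5: author = 3

Answer: cursor 3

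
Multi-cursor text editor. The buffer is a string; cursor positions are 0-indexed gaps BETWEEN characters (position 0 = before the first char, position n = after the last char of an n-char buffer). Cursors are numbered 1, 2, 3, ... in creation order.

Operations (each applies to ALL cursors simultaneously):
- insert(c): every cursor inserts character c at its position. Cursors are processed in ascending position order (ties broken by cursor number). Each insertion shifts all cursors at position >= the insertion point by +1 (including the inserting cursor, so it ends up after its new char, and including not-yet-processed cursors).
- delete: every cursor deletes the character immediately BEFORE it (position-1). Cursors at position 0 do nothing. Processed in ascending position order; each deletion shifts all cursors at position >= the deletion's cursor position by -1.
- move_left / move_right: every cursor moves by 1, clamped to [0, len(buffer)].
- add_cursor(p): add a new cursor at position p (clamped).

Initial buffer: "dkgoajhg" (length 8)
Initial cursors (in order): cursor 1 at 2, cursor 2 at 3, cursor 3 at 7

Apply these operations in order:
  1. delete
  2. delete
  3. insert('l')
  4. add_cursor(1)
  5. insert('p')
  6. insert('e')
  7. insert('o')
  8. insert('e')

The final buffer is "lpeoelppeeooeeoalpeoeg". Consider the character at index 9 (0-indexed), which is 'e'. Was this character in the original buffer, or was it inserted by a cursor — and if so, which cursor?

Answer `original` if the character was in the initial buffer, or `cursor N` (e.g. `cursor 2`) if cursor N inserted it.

After op 1 (delete): buffer="doajg" (len 5), cursors c1@1 c2@1 c3@4, authorship .....
After op 2 (delete): buffer="oag" (len 3), cursors c1@0 c2@0 c3@2, authorship ...
After op 3 (insert('l')): buffer="lloalg" (len 6), cursors c1@2 c2@2 c3@5, authorship 12..3.
After op 4 (add_cursor(1)): buffer="lloalg" (len 6), cursors c4@1 c1@2 c2@2 c3@5, authorship 12..3.
After op 5 (insert('p')): buffer="lplppoalpg" (len 10), cursors c4@2 c1@5 c2@5 c3@9, authorship 14212..33.
After op 6 (insert('e')): buffer="lpelppeeoalpeg" (len 14), cursors c4@3 c1@8 c2@8 c3@13, authorship 14421212..333.
After op 7 (insert('o')): buffer="lpeolppeeoooalpeog" (len 18), cursors c4@4 c1@11 c2@11 c3@17, authorship 14442121212..3333.
After op 8 (insert('e')): buffer="lpeoelppeeooeeoalpeoeg" (len 22), cursors c4@5 c1@14 c2@14 c3@21, authorship 14444212121212..33333.
Authorship (.=original, N=cursor N): 1 4 4 4 4 2 1 2 1 2 1 2 1 2 . . 3 3 3 3 3 .
Index 9: author = 2

Answer: cursor 2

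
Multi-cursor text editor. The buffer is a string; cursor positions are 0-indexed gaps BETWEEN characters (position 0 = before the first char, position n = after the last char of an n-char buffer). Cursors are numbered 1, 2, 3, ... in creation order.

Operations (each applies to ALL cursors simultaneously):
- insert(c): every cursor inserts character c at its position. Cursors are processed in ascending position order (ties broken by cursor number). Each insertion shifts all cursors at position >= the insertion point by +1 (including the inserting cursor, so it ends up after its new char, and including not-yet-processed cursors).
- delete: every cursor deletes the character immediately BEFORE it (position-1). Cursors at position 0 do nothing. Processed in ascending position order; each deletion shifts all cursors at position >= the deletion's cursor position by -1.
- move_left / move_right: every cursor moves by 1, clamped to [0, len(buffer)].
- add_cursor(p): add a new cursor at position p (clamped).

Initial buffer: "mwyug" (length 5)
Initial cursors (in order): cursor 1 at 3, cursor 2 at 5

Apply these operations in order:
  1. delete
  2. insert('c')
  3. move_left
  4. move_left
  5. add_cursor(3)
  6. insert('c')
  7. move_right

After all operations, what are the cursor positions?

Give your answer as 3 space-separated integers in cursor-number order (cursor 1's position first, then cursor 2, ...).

After op 1 (delete): buffer="mwu" (len 3), cursors c1@2 c2@3, authorship ...
After op 2 (insert('c')): buffer="mwcuc" (len 5), cursors c1@3 c2@5, authorship ..1.2
After op 3 (move_left): buffer="mwcuc" (len 5), cursors c1@2 c2@4, authorship ..1.2
After op 4 (move_left): buffer="mwcuc" (len 5), cursors c1@1 c2@3, authorship ..1.2
After op 5 (add_cursor(3)): buffer="mwcuc" (len 5), cursors c1@1 c2@3 c3@3, authorship ..1.2
After op 6 (insert('c')): buffer="mcwcccuc" (len 8), cursors c1@2 c2@6 c3@6, authorship .1.123.2
After op 7 (move_right): buffer="mcwcccuc" (len 8), cursors c1@3 c2@7 c3@7, authorship .1.123.2

Answer: 3 7 7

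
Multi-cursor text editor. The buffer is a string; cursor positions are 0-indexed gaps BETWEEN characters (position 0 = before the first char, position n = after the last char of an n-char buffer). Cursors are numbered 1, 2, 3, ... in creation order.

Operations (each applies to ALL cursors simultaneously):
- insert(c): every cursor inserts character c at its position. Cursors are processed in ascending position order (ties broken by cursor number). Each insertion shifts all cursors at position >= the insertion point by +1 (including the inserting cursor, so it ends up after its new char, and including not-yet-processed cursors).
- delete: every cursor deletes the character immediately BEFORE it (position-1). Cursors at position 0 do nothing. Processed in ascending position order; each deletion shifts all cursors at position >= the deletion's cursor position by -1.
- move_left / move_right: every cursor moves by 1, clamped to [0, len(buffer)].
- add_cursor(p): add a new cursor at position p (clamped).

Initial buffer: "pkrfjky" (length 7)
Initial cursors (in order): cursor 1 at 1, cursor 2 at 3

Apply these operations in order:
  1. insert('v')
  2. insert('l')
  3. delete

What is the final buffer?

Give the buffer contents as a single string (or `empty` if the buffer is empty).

Answer: pvkrvfjky

Derivation:
After op 1 (insert('v')): buffer="pvkrvfjky" (len 9), cursors c1@2 c2@5, authorship .1..2....
After op 2 (insert('l')): buffer="pvlkrvlfjky" (len 11), cursors c1@3 c2@7, authorship .11..22....
After op 3 (delete): buffer="pvkrvfjky" (len 9), cursors c1@2 c2@5, authorship .1..2....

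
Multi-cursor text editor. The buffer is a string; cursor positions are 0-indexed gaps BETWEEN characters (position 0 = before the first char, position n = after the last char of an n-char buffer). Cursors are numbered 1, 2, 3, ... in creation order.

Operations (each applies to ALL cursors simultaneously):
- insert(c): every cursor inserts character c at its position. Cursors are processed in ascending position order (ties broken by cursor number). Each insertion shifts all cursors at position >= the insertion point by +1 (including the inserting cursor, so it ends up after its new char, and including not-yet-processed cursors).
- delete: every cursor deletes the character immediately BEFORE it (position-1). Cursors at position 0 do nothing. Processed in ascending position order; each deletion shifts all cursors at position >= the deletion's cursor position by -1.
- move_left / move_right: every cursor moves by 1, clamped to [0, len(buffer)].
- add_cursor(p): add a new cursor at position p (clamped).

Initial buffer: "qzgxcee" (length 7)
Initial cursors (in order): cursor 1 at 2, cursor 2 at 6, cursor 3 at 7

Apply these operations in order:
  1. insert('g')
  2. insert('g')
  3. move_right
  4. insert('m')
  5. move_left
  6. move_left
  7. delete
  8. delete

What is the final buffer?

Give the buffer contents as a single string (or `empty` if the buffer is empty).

Answer: qzgmxceegm

Derivation:
After op 1 (insert('g')): buffer="qzggxcegeg" (len 10), cursors c1@3 c2@8 c3@10, authorship ..1....2.3
After op 2 (insert('g')): buffer="qzgggxceggegg" (len 13), cursors c1@4 c2@10 c3@13, authorship ..11....22.33
After op 3 (move_right): buffer="qzgggxceggegg" (len 13), cursors c1@5 c2@11 c3@13, authorship ..11....22.33
After op 4 (insert('m')): buffer="qzgggmxceggemggm" (len 16), cursors c1@6 c2@13 c3@16, authorship ..11.1...22.2333
After op 5 (move_left): buffer="qzgggmxceggemggm" (len 16), cursors c1@5 c2@12 c3@15, authorship ..11.1...22.2333
After op 6 (move_left): buffer="qzgggmxceggemggm" (len 16), cursors c1@4 c2@11 c3@14, authorship ..11.1...22.2333
After op 7 (delete): buffer="qzggmxcegemgm" (len 13), cursors c1@3 c2@9 c3@11, authorship ..1.1...2.233
After op 8 (delete): buffer="qzgmxceegm" (len 10), cursors c1@2 c2@7 c3@8, authorship ...1....33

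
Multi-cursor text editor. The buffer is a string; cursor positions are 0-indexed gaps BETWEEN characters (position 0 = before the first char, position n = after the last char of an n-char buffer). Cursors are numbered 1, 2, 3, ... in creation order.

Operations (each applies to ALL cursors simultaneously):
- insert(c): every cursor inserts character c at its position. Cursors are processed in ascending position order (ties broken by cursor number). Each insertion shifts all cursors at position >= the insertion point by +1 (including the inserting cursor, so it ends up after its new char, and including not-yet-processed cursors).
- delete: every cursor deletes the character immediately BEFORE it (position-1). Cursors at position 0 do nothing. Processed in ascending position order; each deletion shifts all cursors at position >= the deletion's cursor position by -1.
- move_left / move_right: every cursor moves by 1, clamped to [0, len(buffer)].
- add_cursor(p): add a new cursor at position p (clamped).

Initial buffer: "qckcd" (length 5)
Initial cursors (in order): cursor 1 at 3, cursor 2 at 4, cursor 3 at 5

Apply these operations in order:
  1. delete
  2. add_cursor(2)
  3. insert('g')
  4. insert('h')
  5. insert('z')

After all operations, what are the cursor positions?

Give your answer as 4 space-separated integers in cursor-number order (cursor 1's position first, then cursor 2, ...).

Answer: 14 14 14 14

Derivation:
After op 1 (delete): buffer="qc" (len 2), cursors c1@2 c2@2 c3@2, authorship ..
After op 2 (add_cursor(2)): buffer="qc" (len 2), cursors c1@2 c2@2 c3@2 c4@2, authorship ..
After op 3 (insert('g')): buffer="qcgggg" (len 6), cursors c1@6 c2@6 c3@6 c4@6, authorship ..1234
After op 4 (insert('h')): buffer="qcgggghhhh" (len 10), cursors c1@10 c2@10 c3@10 c4@10, authorship ..12341234
After op 5 (insert('z')): buffer="qcgggghhhhzzzz" (len 14), cursors c1@14 c2@14 c3@14 c4@14, authorship ..123412341234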